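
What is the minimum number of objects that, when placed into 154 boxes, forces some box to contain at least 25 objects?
n = (25 − 1)·154 + 1 = 3697

By the generalised pigeonhole principle, to guarantee some box contains ≥ r objects we need more than (r − 1) · k objects total. Threshold: n = (r − 1) · k + 1. With r = 25 and k = 154: n = 24 · 154 + 1 = 3696 + 1 = 3697. For n = 3696 = 24 · 154, we can put exactly 24 objects in every box, avoiding 25 in any single one — so 3697 is tight.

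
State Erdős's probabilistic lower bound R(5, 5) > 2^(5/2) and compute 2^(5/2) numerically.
2^(5/2) = 5.6569; so R(5, 5) > 5.6569

Colour each edge of K_n uniformly at random with red/blue. The expected number of monochromatic K_5 is C(n, 5) · 2 · 2^(−C(5,2)). If C(n, 5) · 2^(1 − C(5,2)) < 1, then with positive probability no monochromatic K_5 exists, so R(5, 5) > n. The standard estimate C(n, 5) ≤ n^5/5! shows this inequality holds whenever n ≤ 2^(5/2) (since 5! · 2^(C(5,2) − 1) > 2^(5^2/2) ≥ n^5). Hence R(5, 5) > 2^(5/2) = 5.6569.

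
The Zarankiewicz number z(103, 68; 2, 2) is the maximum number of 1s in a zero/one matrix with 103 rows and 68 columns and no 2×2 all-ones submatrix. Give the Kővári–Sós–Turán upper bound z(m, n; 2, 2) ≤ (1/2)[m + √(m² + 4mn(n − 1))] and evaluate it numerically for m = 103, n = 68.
z(103, 68; 2, 2) ≤ (1/2)[103 + √(103² + 4·103·68·67)] = (1/2)[103 + √1887681] = 738.4645

Kővári–Sós–Turán: let r_1, ..., r_103 be the row sums and z = Σ r_i the total number of 1s. Each pair of columns can share at most one row with both entries 1 (else a 2×2 all-ones block appears), so Σ_i C(r_i, 2) ≤ C(68, 2) = 2278. By convexity Σ_i C(r_i, 2) ≥ 103·C(z/103, 2) = z(z − 103)/(2·103), giving z² − 103z − 103·68·67 ≤ 0 and hence z ≤ (1/2)[103 + √(10609 + 4·469268)] = (1/2)[103 + √1887681] ≈ (1/2)(103 + 1373.929) = 738.4645.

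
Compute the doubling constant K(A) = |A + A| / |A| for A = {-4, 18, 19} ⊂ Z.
K = |A + A| / |A| = 6/3 = 2

Enumerate A + A = {a + b : a, b ∈ A}. With |A| = 3, there are |A|^2 = 9 ordered sum pairs; collecting distinct values, A + A = {-8, 14, 15, 36, 37, 38}, so |A + A| = 6. Thus K = 6/3 = 2. For comparison, the minimum possible |A + A| over all 3-element sets is 2·3 − 1 = 5 (so min K = 5/3), attained only by arithmetic progressions.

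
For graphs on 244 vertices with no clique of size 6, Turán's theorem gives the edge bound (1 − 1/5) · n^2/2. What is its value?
Turán density bound = (4/5) · 244^2/2 = 119072/5 ≈ 23814.4

Turán's theorem: ex(n, K_{r+1}) is achieved by the complete r-partite Turán graph T(n, r) with parts as balanced as possible, and is at most (1 − 1/r) · n^2/2. For r = 5, n = 244: the density bound is (4/5) · 59536/2 = 119072/5 ≈ 23814.4. The integer-valued extremum is e(T(244, 5)) = 23814, which is strictly less than the density bound 119072/5 since 5 ∤ 244 (the parts of T(244, 5) cannot all be equal).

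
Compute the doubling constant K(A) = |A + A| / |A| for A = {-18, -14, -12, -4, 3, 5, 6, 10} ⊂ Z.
K = |A + A| / |A| = 32/8 = 4

Enumerate A + A = {a + b : a, b ∈ A}. With |A| = 8, there are |A|^2 = 64 ordered sum pairs; collecting distinct values, A + A = {-36, -32, -30, -28, -26, -24, -22, -18, -16, -15, -13, -12, -11, -9, -8, -7, -6, -4, -2, -1, 1, 2, 6, 8, 9, 10, 11, 12, 13, 15, 16, 20}, so |A + A| = 32. Thus K = 32/8 = 4. For comparison, the minimum possible |A + A| over all 8-element sets is 2·8 − 1 = 15 (so min K = 15/8), attained only by arithmetic progressions.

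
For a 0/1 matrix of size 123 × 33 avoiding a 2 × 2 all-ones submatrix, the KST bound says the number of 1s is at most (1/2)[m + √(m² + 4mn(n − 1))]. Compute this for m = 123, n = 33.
z(123, 33; 2, 2) ≤ (1/2)[123 + √(123² + 4·123·33·32)] = (1/2)[123 + √534681] = 427.1094

Kővári–Sós–Turán: let r_1, ..., r_123 be the row sums and z = Σ r_i the total number of 1s. Each pair of columns can share at most one row with both entries 1 (else a 2×2 all-ones block appears), so Σ_i C(r_i, 2) ≤ C(33, 2) = 528. By convexity Σ_i C(r_i, 2) ≥ 123·C(z/123, 2) = z(z − 123)/(2·123), giving z² − 123z − 123·33·32 ≤ 0 and hence z ≤ (1/2)[123 + √(15129 + 4·129888)] = (1/2)[123 + √534681] ≈ (1/2)(123 + 731.2188) = 427.1094.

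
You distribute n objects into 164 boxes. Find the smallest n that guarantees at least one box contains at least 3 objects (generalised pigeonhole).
n = (3 − 1)·164 + 1 = 329

By the generalised pigeonhole principle, to guarantee some box contains ≥ r objects we need more than (r − 1) · k objects total. Threshold: n = (r − 1) · k + 1. With r = 3 and k = 164: n = 2 · 164 + 1 = 328 + 1 = 329. For n = 328 = 2 · 164, we can put exactly 2 objects in every box, avoiding 3 in any single one — so 329 is tight.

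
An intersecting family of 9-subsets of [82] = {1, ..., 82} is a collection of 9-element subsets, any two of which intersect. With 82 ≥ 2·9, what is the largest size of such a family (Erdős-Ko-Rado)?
max |F| = C(81, 8) = 32164253550

Erdős-Ko-Rado (1961): when n ≥ 2k, max |F| = C(n−1, k−1). The bound is attained by the star {A : i ∈ A} for any fixed i ∈ [n]. Here C(82−1, 9−1) = C(81, 8) = 32164253550.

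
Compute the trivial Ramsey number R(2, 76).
R(2, 76) = 76

R(2, k) = k for all k ≥ 2: in a 2-colouring of K_k, either some edge is red (a red K_2) or all edges are blue (a blue K_k). And K_{75} coloured all-blue has no blue K_76, so R(2, 76) > 75. Hence R(2, 76) = 76.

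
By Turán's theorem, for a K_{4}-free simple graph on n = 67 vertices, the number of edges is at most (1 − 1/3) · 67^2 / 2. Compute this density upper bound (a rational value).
Turán density bound = (2/3) · 67^2/2 = 4489/3 ≈ 1496.3333

Turán's theorem: ex(n, K_{r+1}) is achieved by the complete r-partite Turán graph T(n, r) with parts as balanced as possible, and is at most (1 − 1/r) · n^2/2. For r = 3, n = 67: the density bound is (2/3) · 4489/2 = 4489/3 ≈ 1496.3333. The integer-valued extremum is e(T(67, 3)) = 1496, which is strictly less than the density bound 4489/3 since 3 ∤ 67 (the parts of T(67, 3) cannot all be equal).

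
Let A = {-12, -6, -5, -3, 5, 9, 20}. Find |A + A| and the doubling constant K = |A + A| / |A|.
K = |A + A| / |A| = 27/7

Enumerate A + A = {a + b : a, b ∈ A}. With |A| = 7, there are |A|^2 = 49 ordered sum pairs; collecting distinct values, A + A = {-24, -18, -17, -15, -12, -11, -10, -9, -8, -7, -6, -3, -1, 0, 2, 3, 4, 6, 8, 10, 14, 15, 17, 18, 25, 29, 40}, so |A + A| = 27. Thus K = 27/7. For comparison, the minimum possible |A + A| over all 7-element sets is 2·7 − 1 = 13 (so min K = 13/7), attained only by arithmetic progressions.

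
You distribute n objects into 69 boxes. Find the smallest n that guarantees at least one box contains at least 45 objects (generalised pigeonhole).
n = (45 − 1)·69 + 1 = 3037

By the generalised pigeonhole principle, to guarantee some box contains ≥ r objects we need more than (r − 1) · k objects total. Threshold: n = (r − 1) · k + 1. With r = 45 and k = 69: n = 44 · 69 + 1 = 3036 + 1 = 3037. For n = 3036 = 44 · 69, we can put exactly 44 objects in every box, avoiding 45 in any single one — so 3037 is tight.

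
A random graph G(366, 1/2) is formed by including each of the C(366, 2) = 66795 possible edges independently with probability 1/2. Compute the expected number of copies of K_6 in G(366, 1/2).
E[# K_6] = C(366, 6) · (1/2)^C(6, 2) = 3203798801203 / 2^15 ≈ 97772180.212494

For each 6-subset S of vertices (there are C(366, 6) = 3203798801203 such S), let X_S = 1 if S induces a K_6 (all C(6, 2) = 15 edges present). Then P(X_S = 1) = (1/2)^15 = 1/32768. By linearity of expectation, E[# K_6] = C(366, 6) · (1/2)^15 = 3203798801203 / 32768 ≈ 97772180.212494.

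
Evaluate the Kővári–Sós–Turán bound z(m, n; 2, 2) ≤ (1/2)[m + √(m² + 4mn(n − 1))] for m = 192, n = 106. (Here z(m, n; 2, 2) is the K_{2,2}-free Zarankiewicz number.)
z(192, 106; 2, 2) ≤ (1/2)[192 + √(192² + 4·192·106·105)] = (1/2)[192 + √8584704] = 1560.9833

Kővári–Sós–Turán: let r_1, ..., r_192 be the row sums and z = Σ r_i the total number of 1s. Each pair of columns can share at most one row with both entries 1 (else a 2×2 all-ones block appears), so Σ_i C(r_i, 2) ≤ C(106, 2) = 5565. By convexity Σ_i C(r_i, 2) ≥ 192·C(z/192, 2) = z(z − 192)/(2·192), giving z² − 192z − 192·106·105 ≤ 0 and hence z ≤ (1/2)[192 + √(36864 + 4·2136960)] = (1/2)[192 + √8584704] ≈ (1/2)(192 + 2929.9666) = 1560.9833.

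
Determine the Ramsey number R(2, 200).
R(2, 200) = 200

R(2, k) = k for all k ≥ 2: in a 2-colouring of K_k, either some edge is red (a red K_2) or all edges are blue (a blue K_k). And K_{199} coloured all-blue has no blue K_200, so R(2, 200) > 199. Hence R(2, 200) = 200.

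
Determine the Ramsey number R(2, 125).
R(2, 125) = 125

R(2, k) = k for all k ≥ 2: in a 2-colouring of K_k, either some edge is red (a red K_2) or all edges are blue (a blue K_k). And K_{124} coloured all-blue has no blue K_125, so R(2, 125) > 124. Hence R(2, 125) = 125.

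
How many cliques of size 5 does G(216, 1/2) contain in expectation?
E[# K_5] = C(216, 5) · (1/2)^C(5, 2) = 3739729608 / 2^10 = 467466201/128 = 3652079.6953125

For each 5-subset S of vertices (there are C(216, 5) = 3739729608 such S), let X_S = 1 if S induces a K_5 (all C(5, 2) = 10 edges present). Then P(X_S = 1) = (1/2)^10 = 1/1024. By linearity of expectation, E[# K_5] = C(216, 5) · (1/2)^10 = 3739729608 / 1024 = 467466201/128 = 3652079.6953125.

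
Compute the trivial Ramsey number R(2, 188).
R(2, 188) = 188

R(2, k) = k for all k ≥ 2: in a 2-colouring of K_k, either some edge is red (a red K_2) or all edges are blue (a blue K_k). And K_{187} coloured all-blue has no blue K_188, so R(2, 188) > 187. Hence R(2, 188) = 188.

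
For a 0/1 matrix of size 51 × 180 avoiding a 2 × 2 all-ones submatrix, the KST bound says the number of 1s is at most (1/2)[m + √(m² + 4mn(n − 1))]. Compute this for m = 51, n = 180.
z(51, 180; 2, 2) ≤ (1/2)[51 + √(51² + 4·51·180·179)] = (1/2)[51 + √6575481] = 1307.635

Kővári–Sós–Turán: let r_1, ..., r_51 be the row sums and z = Σ r_i the total number of 1s. Each pair of columns can share at most one row with both entries 1 (else a 2×2 all-ones block appears), so Σ_i C(r_i, 2) ≤ C(180, 2) = 16110. By convexity Σ_i C(r_i, 2) ≥ 51·C(z/51, 2) = z(z − 51)/(2·51), giving z² − 51z − 51·180·179 ≤ 0 and hence z ≤ (1/2)[51 + √(2601 + 4·1643220)] = (1/2)[51 + √6575481] ≈ (1/2)(51 + 2564.2701) = 1307.635.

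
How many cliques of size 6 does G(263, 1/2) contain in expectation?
E[# K_6] = C(263, 6) · (1/2)^C(6, 2) = 433968161991 / 2^15 ≈ 13243657.287323

For each 6-subset S of vertices (there are C(263, 6) = 433968161991 such S), let X_S = 1 if S induces a K_6 (all C(6, 2) = 15 edges present). Then P(X_S = 1) = (1/2)^15 = 1/32768. By linearity of expectation, E[# K_6] = C(263, 6) · (1/2)^15 = 433968161991 / 32768 ≈ 13243657.287323.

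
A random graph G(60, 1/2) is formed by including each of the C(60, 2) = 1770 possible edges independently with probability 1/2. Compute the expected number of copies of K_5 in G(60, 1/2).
E[# K_5] = C(60, 5) · (1/2)^C(5, 2) = 5461512 / 2^10 = 682689/128 = 5333.5078125

For each 5-subset S of vertices (there are C(60, 5) = 5461512 such S), let X_S = 1 if S induces a K_5 (all C(5, 2) = 10 edges present). Then P(X_S = 1) = (1/2)^10 = 1/1024. By linearity of expectation, E[# K_5] = C(60, 5) · (1/2)^10 = 5461512 / 1024 = 682689/128 = 5333.5078125.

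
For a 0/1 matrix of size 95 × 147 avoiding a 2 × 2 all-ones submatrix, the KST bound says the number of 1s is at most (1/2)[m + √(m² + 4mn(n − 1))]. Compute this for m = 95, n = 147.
z(95, 147; 2, 2) ≤ (1/2)[95 + √(95² + 4·95·147·146)] = (1/2)[95 + √8164585] = 1476.1869

Kővári–Sós–Turán: let r_1, ..., r_95 be the row sums and z = Σ r_i the total number of 1s. Each pair of columns can share at most one row with both entries 1 (else a 2×2 all-ones block appears), so Σ_i C(r_i, 2) ≤ C(147, 2) = 10731. By convexity Σ_i C(r_i, 2) ≥ 95·C(z/95, 2) = z(z − 95)/(2·95), giving z² − 95z − 95·147·146 ≤ 0 and hence z ≤ (1/2)[95 + √(9025 + 4·2038890)] = (1/2)[95 + √8164585] ≈ (1/2)(95 + 2857.3738) = 1476.1869.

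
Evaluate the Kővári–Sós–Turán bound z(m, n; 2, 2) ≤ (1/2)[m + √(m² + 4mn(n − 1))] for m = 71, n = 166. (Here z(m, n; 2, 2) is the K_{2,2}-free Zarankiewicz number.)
z(71, 166; 2, 2) ≤ (1/2)[71 + √(71² + 4·71·166·165)] = (1/2)[71 + √7783801] = 1430.4732

Kővári–Sós–Turán: let r_1, ..., r_71 be the row sums and z = Σ r_i the total number of 1s. Each pair of columns can share at most one row with both entries 1 (else a 2×2 all-ones block appears), so Σ_i C(r_i, 2) ≤ C(166, 2) = 13695. By convexity Σ_i C(r_i, 2) ≥ 71·C(z/71, 2) = z(z − 71)/(2·71), giving z² − 71z − 71·166·165 ≤ 0 and hence z ≤ (1/2)[71 + √(5041 + 4·1944690)] = (1/2)[71 + √7783801] ≈ (1/2)(71 + 2789.9464) = 1430.4732.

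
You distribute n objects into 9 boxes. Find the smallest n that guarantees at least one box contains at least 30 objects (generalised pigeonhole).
n = (30 − 1)·9 + 1 = 262

By the generalised pigeonhole principle, to guarantee some box contains ≥ r objects we need more than (r − 1) · k objects total. Threshold: n = (r − 1) · k + 1. With r = 30 and k = 9: n = 29 · 9 + 1 = 261 + 1 = 262. For n = 261 = 29 · 9, we can put exactly 29 objects in every box, avoiding 30 in any single one — so 262 is tight.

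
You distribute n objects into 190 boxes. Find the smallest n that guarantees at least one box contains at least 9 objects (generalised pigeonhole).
n = (9 − 1)·190 + 1 = 1521

By the generalised pigeonhole principle, to guarantee some box contains ≥ r objects we need more than (r − 1) · k objects total. Threshold: n = (r − 1) · k + 1. With r = 9 and k = 190: n = 8 · 190 + 1 = 1520 + 1 = 1521. For n = 1520 = 8 · 190, we can put exactly 8 objects in every box, avoiding 9 in any single one — so 1521 is tight.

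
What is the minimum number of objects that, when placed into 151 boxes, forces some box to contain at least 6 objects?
n = (6 − 1)·151 + 1 = 756

By the generalised pigeonhole principle, to guarantee some box contains ≥ r objects we need more than (r − 1) · k objects total. Threshold: n = (r − 1) · k + 1. With r = 6 and k = 151: n = 5 · 151 + 1 = 755 + 1 = 756. For n = 755 = 5 · 151, we can put exactly 5 objects in every box, avoiding 6 in any single one — so 756 is tight.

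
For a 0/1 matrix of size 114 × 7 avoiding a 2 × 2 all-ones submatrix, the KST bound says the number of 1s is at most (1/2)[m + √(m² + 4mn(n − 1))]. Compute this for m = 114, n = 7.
z(114, 7; 2, 2) ≤ (1/2)[114 + √(114² + 4·114·7·6)] = (1/2)[114 + √32148] = 146.6493

Kővári–Sós–Turán: let r_1, ..., r_114 be the row sums and z = Σ r_i the total number of 1s. Each pair of columns can share at most one row with both entries 1 (else a 2×2 all-ones block appears), so Σ_i C(r_i, 2) ≤ C(7, 2) = 21. By convexity Σ_i C(r_i, 2) ≥ 114·C(z/114, 2) = z(z − 114)/(2·114), giving z² − 114z − 114·7·6 ≤ 0 and hence z ≤ (1/2)[114 + √(12996 + 4·4788)] = (1/2)[114 + √32148] ≈ (1/2)(114 + 179.2986) = 146.6493.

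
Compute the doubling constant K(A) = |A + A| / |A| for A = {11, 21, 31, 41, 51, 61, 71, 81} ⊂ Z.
K = |A + A| / |A| = 15/8

Enumerate A + A = {a + b : a, b ∈ A}. With |A| = 8, there are |A|^2 = 64 ordered sum pairs; collecting distinct values, A + A = {22, 32, 42, 52, 62, 72, 82, 92, 102, 112, 122, 132, 142, 152, 162}, so |A + A| = 15. Thus K = 15/8. Here |A + A| = 2|A| − 1 = 15, the minimum possible — so K = 15/8 is minimal, which holds iff A is an arithmetic progression.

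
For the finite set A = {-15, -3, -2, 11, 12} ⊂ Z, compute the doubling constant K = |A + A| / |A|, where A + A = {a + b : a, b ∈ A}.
K = |A + A| / |A| = 13/5

Enumerate A + A = {a + b : a, b ∈ A}. With |A| = 5, there are |A|^2 = 25 ordered sum pairs; collecting distinct values, A + A = {-30, -18, -17, -6, -5, -4, -3, 8, 9, 10, 22, 23, 24}, so |A + A| = 13. Thus K = 13/5. For comparison, the minimum possible |A + A| over all 5-element sets is 2·5 − 1 = 9 (so min K = 9/5), attained only by arithmetic progressions.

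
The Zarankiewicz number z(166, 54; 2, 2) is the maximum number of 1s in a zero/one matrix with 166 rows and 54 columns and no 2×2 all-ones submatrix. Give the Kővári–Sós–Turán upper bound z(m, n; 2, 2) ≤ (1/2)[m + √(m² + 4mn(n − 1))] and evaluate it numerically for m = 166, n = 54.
z(166, 54; 2, 2) ≤ (1/2)[166 + √(166² + 4·166·54·53)] = (1/2)[166 + √1927924] = 777.2485

Kővári–Sós–Turán: let r_1, ..., r_166 be the row sums and z = Σ r_i the total number of 1s. Each pair of columns can share at most one row with both entries 1 (else a 2×2 all-ones block appears), so Σ_i C(r_i, 2) ≤ C(54, 2) = 1431. By convexity Σ_i C(r_i, 2) ≥ 166·C(z/166, 2) = z(z − 166)/(2·166), giving z² − 166z − 166·54·53 ≤ 0 and hence z ≤ (1/2)[166 + √(27556 + 4·475092)] = (1/2)[166 + √1927924] ≈ (1/2)(166 + 1388.497) = 777.2485.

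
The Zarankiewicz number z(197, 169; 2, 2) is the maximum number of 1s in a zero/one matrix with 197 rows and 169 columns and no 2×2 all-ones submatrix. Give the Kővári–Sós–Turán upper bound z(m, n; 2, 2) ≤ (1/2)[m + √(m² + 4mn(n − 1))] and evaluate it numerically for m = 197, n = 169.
z(197, 169; 2, 2) ≤ (1/2)[197 + √(197² + 4·197·169·168)] = (1/2)[197 + √22411705] = 2465.5501

Kővári–Sós–Turán: let r_1, ..., r_197 be the row sums and z = Σ r_i the total number of 1s. Each pair of columns can share at most one row with both entries 1 (else a 2×2 all-ones block appears), so Σ_i C(r_i, 2) ≤ C(169, 2) = 14196. By convexity Σ_i C(r_i, 2) ≥ 197·C(z/197, 2) = z(z − 197)/(2·197), giving z² − 197z − 197·169·168 ≤ 0 and hence z ≤ (1/2)[197 + √(38809 + 4·5593224)] = (1/2)[197 + √22411705] ≈ (1/2)(197 + 4734.1002) = 2465.5501.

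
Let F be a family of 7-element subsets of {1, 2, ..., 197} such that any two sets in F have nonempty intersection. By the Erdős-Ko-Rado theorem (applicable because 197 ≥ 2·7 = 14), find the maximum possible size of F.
max |F| = C(196, 6) = 72887293024

Erdős-Ko-Rado (1961): when n ≥ 2k, max |F| = C(n−1, k−1). The bound is attained by the star {A : i ∈ A} for any fixed i ∈ [n]. Here C(197−1, 7−1) = C(196, 6) = 72887293024.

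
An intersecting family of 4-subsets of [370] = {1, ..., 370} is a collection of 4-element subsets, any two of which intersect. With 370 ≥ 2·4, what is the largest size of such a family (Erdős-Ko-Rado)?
max |F| = C(369, 3) = 8305944

Erdős-Ko-Rado (1961): when n ≥ 2k, max |F| = C(n−1, k−1). The bound is attained by the star {A : i ∈ A} for any fixed i ∈ [n]. Here C(370−1, 4−1) = C(369, 3) = 8305944.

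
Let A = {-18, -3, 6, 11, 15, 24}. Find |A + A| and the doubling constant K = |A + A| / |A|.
K = |A + A| / |A| = 18/6 = 3

Enumerate A + A = {a + b : a, b ∈ A}. With |A| = 6, there are |A|^2 = 36 ordered sum pairs; collecting distinct values, A + A = {-36, -21, -12, -7, -6, -3, 3, 6, 8, 12, 17, 21, 22, 26, 30, 35, 39, 48}, so |A + A| = 18. Thus K = 18/6 = 3. For comparison, the minimum possible |A + A| over all 6-element sets is 2·6 − 1 = 11 (so min K = 11/6), attained only by arithmetic progressions.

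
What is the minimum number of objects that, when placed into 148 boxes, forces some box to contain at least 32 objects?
n = (32 − 1)·148 + 1 = 4589

By the generalised pigeonhole principle, to guarantee some box contains ≥ r objects we need more than (r − 1) · k objects total. Threshold: n = (r − 1) · k + 1. With r = 32 and k = 148: n = 31 · 148 + 1 = 4588 + 1 = 4589. For n = 4588 = 31 · 148, we can put exactly 31 objects in every box, avoiding 32 in any single one — so 4589 is tight.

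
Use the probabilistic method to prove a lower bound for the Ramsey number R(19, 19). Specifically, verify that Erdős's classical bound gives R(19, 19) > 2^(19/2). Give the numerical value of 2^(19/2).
2^(19/2) = 724.0773; so R(19, 19) > 724.0773

Colour each edge of K_n uniformly at random with red/blue. The expected number of monochromatic K_19 is C(n, 19) · 2 · 2^(−C(19,2)). If C(n, 19) · 2^(1 − C(19,2)) < 1, then with positive probability no monochromatic K_19 exists, so R(19, 19) > n. The standard estimate C(n, 19) ≤ n^19/19! shows this inequality holds whenever n ≤ 2^(19/2) (since 19! · 2^(C(19,2) − 1) > 2^(19^2/2) ≥ n^19). Hence R(19, 19) > 2^(19/2) = 724.0773.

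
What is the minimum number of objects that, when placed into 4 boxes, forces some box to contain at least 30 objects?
n = (30 − 1)·4 + 1 = 117

By the generalised pigeonhole principle, to guarantee some box contains ≥ r objects we need more than (r − 1) · k objects total. Threshold: n = (r − 1) · k + 1. With r = 30 and k = 4: n = 29 · 4 + 1 = 116 + 1 = 117. For n = 116 = 29 · 4, we can put exactly 29 objects in every box, avoiding 30 in any single one — so 117 is tight.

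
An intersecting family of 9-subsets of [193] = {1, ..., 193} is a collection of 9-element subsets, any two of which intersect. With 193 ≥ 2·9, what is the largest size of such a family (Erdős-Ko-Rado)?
max |F| = C(192, 8) = 39510598291560

The Erdős-Ko-Rado theorem states: for n ≥ 2k, an intersecting family of k-subsets of an n-element set has size at most C(n − 1, k − 1), with equality for 'star' families {A ⊆ [n] : |A| = k, i ∈ A} (fix an element i). For n = 193, k = 9: C(192, 8) = 39510598291560.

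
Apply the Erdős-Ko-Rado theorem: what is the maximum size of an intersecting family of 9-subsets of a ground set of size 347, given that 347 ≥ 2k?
max |F| = C(346, 8) = 4695548528462715

The Erdős-Ko-Rado theorem states: for n ≥ 2k, an intersecting family of k-subsets of an n-element set has size at most C(n − 1, k − 1), with equality for 'star' families {A ⊆ [n] : |A| = k, i ∈ A} (fix an element i). For n = 347, k = 9: C(346, 8) = 4695548528462715.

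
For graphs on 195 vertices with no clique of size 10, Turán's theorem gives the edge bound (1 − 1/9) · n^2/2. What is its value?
Turán density bound = (8/9) · 195^2/2 = 16900

Turán's theorem: ex(n, K_{r+1}) is achieved by the complete r-partite Turán graph T(n, r) with parts as balanced as possible, and is at most (1 − 1/r) · n^2/2. For r = 9, n = 195: the density bound is (8/9) · 38025/2 = 16900. The integer-valued extremum is e(T(195, 9)) = 16899, which is strictly less than the density bound 16900 since 9 ∤ 195 (the parts of T(195, 9) cannot all be equal).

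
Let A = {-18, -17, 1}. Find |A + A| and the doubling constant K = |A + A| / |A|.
K = |A + A| / |A| = 6/3 = 2

Enumerate A + A = {a + b : a, b ∈ A}. With |A| = 3, there are |A|^2 = 9 ordered sum pairs; collecting distinct values, A + A = {-36, -35, -34, -17, -16, 2}, so |A + A| = 6. Thus K = 6/3 = 2. For comparison, the minimum possible |A + A| over all 3-element sets is 2·3 − 1 = 5 (so min K = 5/3), attained only by arithmetic progressions.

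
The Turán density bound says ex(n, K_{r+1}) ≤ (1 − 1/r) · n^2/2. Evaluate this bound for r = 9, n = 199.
Turán density bound = (8/9) · 199^2/2 = 158404/9 ≈ 17600.4444

Turán's theorem: ex(n, K_{r+1}) is achieved by the complete r-partite Turán graph T(n, r) with parts as balanced as possible, and is at most (1 − 1/r) · n^2/2. For r = 9, n = 199: the density bound is (8/9) · 39601/2 = 158404/9 ≈ 17600.4444. The integer-valued extremum is e(T(199, 9)) = 17600, which is strictly less than the density bound 158404/9 since 9 ∤ 199 (the parts of T(199, 9) cannot all be equal).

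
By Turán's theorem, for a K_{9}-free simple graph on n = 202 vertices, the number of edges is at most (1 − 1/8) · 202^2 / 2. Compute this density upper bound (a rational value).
Turán density bound = (7/8) · 202^2/2 = 71407/4 ≈ 17851.75

Turán's theorem: ex(n, K_{r+1}) is achieved by the complete r-partite Turán graph T(n, r) with parts as balanced as possible, and is at most (1 − 1/r) · n^2/2. For r = 8, n = 202: the density bound is (7/8) · 40804/2 = 71407/4 ≈ 17851.75. The integer-valued extremum is e(T(202, 8)) = 17851, which is strictly less than the density bound 71407/4 since 8 ∤ 202 (the parts of T(202, 8) cannot all be equal).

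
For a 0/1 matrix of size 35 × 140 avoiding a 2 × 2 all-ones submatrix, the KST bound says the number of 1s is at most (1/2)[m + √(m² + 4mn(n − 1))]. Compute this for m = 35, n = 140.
z(35, 140; 2, 2) ≤ (1/2)[35 + √(35² + 4·35·140·139)] = (1/2)[35 + √2725625] = 842.9733

Kővári–Sós–Turán: let r_1, ..., r_35 be the row sums and z = Σ r_i the total number of 1s. Each pair of columns can share at most one row with both entries 1 (else a 2×2 all-ones block appears), so Σ_i C(r_i, 2) ≤ C(140, 2) = 9730. By convexity Σ_i C(r_i, 2) ≥ 35·C(z/35, 2) = z(z − 35)/(2·35), giving z² − 35z − 35·140·139 ≤ 0 and hence z ≤ (1/2)[35 + √(1225 + 4·681100)] = (1/2)[35 + √2725625] ≈ (1/2)(35 + 1650.9467) = 842.9733.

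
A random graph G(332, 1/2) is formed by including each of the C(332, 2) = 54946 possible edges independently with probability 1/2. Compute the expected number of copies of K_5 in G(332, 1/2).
E[# K_5] = C(332, 5) · (1/2)^C(5, 2) = 32611330136 / 2^10 = 4076416267/128 = 31847002.0859375

For each 5-subset S of vertices (there are C(332, 5) = 32611330136 such S), let X_S = 1 if S induces a K_5 (all C(5, 2) = 10 edges present). Then P(X_S = 1) = (1/2)^10 = 1/1024. By linearity of expectation, E[# K_5] = C(332, 5) · (1/2)^10 = 32611330136 / 1024 = 4076416267/128 = 31847002.0859375.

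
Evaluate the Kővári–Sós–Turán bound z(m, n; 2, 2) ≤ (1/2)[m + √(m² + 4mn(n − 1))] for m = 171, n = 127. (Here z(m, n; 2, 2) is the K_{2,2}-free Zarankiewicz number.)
z(171, 127; 2, 2) ≤ (1/2)[171 + √(171² + 4·171·127·126)] = (1/2)[171 + √10974609] = 1741.8974

Kővári–Sós–Turán: let r_1, ..., r_171 be the row sums and z = Σ r_i the total number of 1s. Each pair of columns can share at most one row with both entries 1 (else a 2×2 all-ones block appears), so Σ_i C(r_i, 2) ≤ C(127, 2) = 8001. By convexity Σ_i C(r_i, 2) ≥ 171·C(z/171, 2) = z(z − 171)/(2·171), giving z² − 171z − 171·127·126 ≤ 0 and hence z ≤ (1/2)[171 + √(29241 + 4·2736342)] = (1/2)[171 + √10974609] ≈ (1/2)(171 + 3312.7947) = 1741.8974.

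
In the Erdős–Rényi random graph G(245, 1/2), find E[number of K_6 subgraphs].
E[# K_6] = C(245, 6) · (1/2)^C(6, 2) = 282405621960 / 2^15 = 35300702745/4096 ≈ 8618335.631104

For each 6-subset S of vertices (there are C(245, 6) = 282405621960 such S), let X_S = 1 if S induces a K_6 (all C(6, 2) = 15 edges present). Then P(X_S = 1) = (1/2)^15 = 1/32768. By linearity of expectation, E[# K_6] = C(245, 6) · (1/2)^15 = 282405621960 / 32768 = 35300702745/4096 ≈ 8618335.631104.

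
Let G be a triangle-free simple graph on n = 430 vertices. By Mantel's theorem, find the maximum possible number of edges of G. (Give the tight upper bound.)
ex(430, K_3) = ⌊430^2/4⌋ = 46225

Mantel (1907): a triangle-free graph on n vertices has at most ⌊n^2/4⌋ edges, with equality for the complete bipartite graph K_{⌊n/2⌋, ⌈n/2⌉}. For n = 430: ⌊430^2/4⌋ = ⌊184900/4⌋ = 46225. The extremal graph is K_{215, 215}, which has 215·215 = 46225 edges.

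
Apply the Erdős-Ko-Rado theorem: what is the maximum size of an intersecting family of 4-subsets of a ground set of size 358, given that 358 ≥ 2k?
max |F| = C(357, 3) = 7519610

The Erdős-Ko-Rado theorem states: for n ≥ 2k, an intersecting family of k-subsets of an n-element set has size at most C(n − 1, k − 1), with equality for 'star' families {A ⊆ [n] : |A| = k, i ∈ A} (fix an element i). For n = 358, k = 4: C(357, 3) = 7519610.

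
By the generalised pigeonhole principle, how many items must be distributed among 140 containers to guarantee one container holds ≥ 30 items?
n = (30 − 1)·140 + 1 = 4061

By the generalised pigeonhole principle, to guarantee some box contains ≥ r objects we need more than (r − 1) · k objects total. Threshold: n = (r − 1) · k + 1. With r = 30 and k = 140: n = 29 · 140 + 1 = 4060 + 1 = 4061. For n = 4060 = 29 · 140, we can put exactly 29 objects in every box, avoiding 30 in any single one — so 4061 is tight.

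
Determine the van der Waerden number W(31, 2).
W(31, 2) = 31 + 1 = 32

A 2-term AP is any pair of integers, so a monochromatic 2-AP exists iff some colour is used at least twice. With 31 colours, the colouring i ↦ i on {1, ..., 31} uses each colour once, avoiding any monochromatic pair, so W(31, 2) > 31. For {1, ..., 32}, pigeonhole forces two integers of the same colour, which form a monochromatic 2-AP. Hence W(31, 2) = 32.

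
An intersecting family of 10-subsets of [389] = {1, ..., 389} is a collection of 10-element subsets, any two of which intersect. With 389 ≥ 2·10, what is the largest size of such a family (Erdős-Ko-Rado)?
max |F| = C(388, 9) = 500183804382475840

Erdős-Ko-Rado (1961): when n ≥ 2k, max |F| = C(n−1, k−1). The bound is attained by the star {A : i ∈ A} for any fixed i ∈ [n]. Here C(389−1, 10−1) = C(388, 9) = 500183804382475840.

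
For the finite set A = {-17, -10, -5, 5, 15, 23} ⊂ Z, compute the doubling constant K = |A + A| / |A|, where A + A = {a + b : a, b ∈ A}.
K = |A + A| / |A| = 20/6 = 10/3

Enumerate A + A = {a + b : a, b ∈ A}. With |A| = 6, there are |A|^2 = 36 ordered sum pairs; collecting distinct values, A + A = {-34, -27, -22, -20, -15, -12, -10, -5, -2, 0, 5, 6, 10, 13, 18, 20, 28, 30, 38, 46}, so |A + A| = 20. Thus K = 20/6 = 10/3. For comparison, the minimum possible |A + A| over all 6-element sets is 2·6 − 1 = 11 (so min K = 11/6), attained only by arithmetic progressions.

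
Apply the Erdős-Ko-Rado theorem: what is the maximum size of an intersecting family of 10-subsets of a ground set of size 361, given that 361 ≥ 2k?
max |F| = C(360, 9) = 253037064783854560

Erdős-Ko-Rado (1961): when n ≥ 2k, max |F| = C(n−1, k−1). The bound is attained by the star {A : i ∈ A} for any fixed i ∈ [n]. Here C(361−1, 10−1) = C(360, 9) = 253037064783854560.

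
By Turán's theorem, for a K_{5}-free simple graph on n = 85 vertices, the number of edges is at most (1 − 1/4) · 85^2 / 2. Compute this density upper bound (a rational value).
Turán density bound = (3/4) · 85^2/2 = 21675/8 ≈ 2709.375

Turán's theorem: ex(n, K_{r+1}) is achieved by the complete r-partite Turán graph T(n, r) with parts as balanced as possible, and is at most (1 − 1/r) · n^2/2. For r = 4, n = 85: the density bound is (3/4) · 7225/2 = 21675/8 ≈ 2709.375. The integer-valued extremum is e(T(85, 4)) = 2709, which is strictly less than the density bound 21675/8 since 4 ∤ 85 (the parts of T(85, 4) cannot all be equal).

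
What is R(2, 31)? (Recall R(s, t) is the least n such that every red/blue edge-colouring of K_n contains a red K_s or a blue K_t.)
R(2, 31) = 31

R(2, k) = k for all k ≥ 2: in a 2-colouring of K_k, either some edge is red (a red K_2) or all edges are blue (a blue K_k). And K_{30} coloured all-blue has no blue K_31, so R(2, 31) > 30. Hence R(2, 31) = 31.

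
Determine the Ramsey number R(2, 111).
R(2, 111) = 111

R(2, k) = k for all k ≥ 2: in a 2-colouring of K_k, either some edge is red (a red K_2) or all edges are blue (a blue K_k). And K_{110} coloured all-blue has no blue K_111, so R(2, 111) > 110. Hence R(2, 111) = 111.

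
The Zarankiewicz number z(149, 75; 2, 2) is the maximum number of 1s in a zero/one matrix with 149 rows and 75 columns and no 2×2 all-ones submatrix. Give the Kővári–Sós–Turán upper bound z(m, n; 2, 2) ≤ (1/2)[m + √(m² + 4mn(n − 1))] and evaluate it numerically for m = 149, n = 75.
z(149, 75; 2, 2) ≤ (1/2)[149 + √(149² + 4·149·75·74)] = (1/2)[149 + √3330001] = 986.9145

Kővári–Sós–Turán: let r_1, ..., r_149 be the row sums and z = Σ r_i the total number of 1s. Each pair of columns can share at most one row with both entries 1 (else a 2×2 all-ones block appears), so Σ_i C(r_i, 2) ≤ C(75, 2) = 2775. By convexity Σ_i C(r_i, 2) ≥ 149·C(z/149, 2) = z(z − 149)/(2·149), giving z² − 149z − 149·75·74 ≤ 0 and hence z ≤ (1/2)[149 + √(22201 + 4·826950)] = (1/2)[149 + √3330001] ≈ (1/2)(149 + 1824.829) = 986.9145.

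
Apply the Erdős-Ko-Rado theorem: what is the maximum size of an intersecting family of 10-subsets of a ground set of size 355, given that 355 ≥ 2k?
max |F| = C(354, 9) = 217141584867241320

Erdős-Ko-Rado (1961): when n ≥ 2k, max |F| = C(n−1, k−1). The bound is attained by the star {A : i ∈ A} for any fixed i ∈ [n]. Here C(355−1, 10−1) = C(354, 9) = 217141584867241320.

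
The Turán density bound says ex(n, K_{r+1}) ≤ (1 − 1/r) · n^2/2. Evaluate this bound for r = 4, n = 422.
Turán density bound = (3/4) · 422^2/2 = 133563/2 ≈ 66781.5

Turán's theorem: ex(n, K_{r+1}) is achieved by the complete r-partite Turán graph T(n, r) with parts as balanced as possible, and is at most (1 − 1/r) · n^2/2. For r = 4, n = 422: the density bound is (3/4) · 178084/2 = 133563/2 ≈ 66781.5. The integer-valued extremum is e(T(422, 4)) = 66781, which is strictly less than the density bound 133563/2 since 4 ∤ 422 (the parts of T(422, 4) cannot all be equal).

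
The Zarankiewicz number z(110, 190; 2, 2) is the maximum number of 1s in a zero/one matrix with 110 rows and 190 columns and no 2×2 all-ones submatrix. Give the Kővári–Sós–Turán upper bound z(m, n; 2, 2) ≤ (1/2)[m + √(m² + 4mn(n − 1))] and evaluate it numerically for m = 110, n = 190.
z(110, 190; 2, 2) ≤ (1/2)[110 + √(110² + 4·110·190·189)] = (1/2)[110 + √15812500] = 2043.2467

Kővári–Sós–Turán: let r_1, ..., r_110 be the row sums and z = Σ r_i the total number of 1s. Each pair of columns can share at most one row with both entries 1 (else a 2×2 all-ones block appears), so Σ_i C(r_i, 2) ≤ C(190, 2) = 17955. By convexity Σ_i C(r_i, 2) ≥ 110·C(z/110, 2) = z(z − 110)/(2·110), giving z² − 110z − 110·190·189 ≤ 0 and hence z ≤ (1/2)[110 + √(12100 + 4·3950100)] = (1/2)[110 + √15812500] ≈ (1/2)(110 + 3976.4934) = 2043.2467.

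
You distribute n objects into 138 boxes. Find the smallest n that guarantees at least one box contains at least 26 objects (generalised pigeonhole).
n = (26 − 1)·138 + 1 = 3451

By the generalised pigeonhole principle, to guarantee some box contains ≥ r objects we need more than (r − 1) · k objects total. Threshold: n = (r − 1) · k + 1. With r = 26 and k = 138: n = 25 · 138 + 1 = 3450 + 1 = 3451. For n = 3450 = 25 · 138, we can put exactly 25 objects in every box, avoiding 26 in any single one — so 3451 is tight.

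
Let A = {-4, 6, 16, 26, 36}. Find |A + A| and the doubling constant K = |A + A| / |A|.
K = |A + A| / |A| = 9/5

Enumerate A + A = {a + b : a, b ∈ A}. With |A| = 5, there are |A|^2 = 25 ordered sum pairs; collecting distinct values, A + A = {-8, 2, 12, 22, 32, 42, 52, 62, 72}, so |A + A| = 9. Thus K = 9/5. Here |A + A| = 2|A| − 1 = 9, the minimum possible — so K = 9/5 is minimal, which holds iff A is an arithmetic progression.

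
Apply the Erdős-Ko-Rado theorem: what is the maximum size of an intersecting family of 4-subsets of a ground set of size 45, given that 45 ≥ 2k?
max |F| = C(44, 3) = 13244

The Erdős-Ko-Rado theorem states: for n ≥ 2k, an intersecting family of k-subsets of an n-element set has size at most C(n − 1, k − 1), with equality for 'star' families {A ⊆ [n] : |A| = k, i ∈ A} (fix an element i). For n = 45, k = 4: C(44, 3) = 13244.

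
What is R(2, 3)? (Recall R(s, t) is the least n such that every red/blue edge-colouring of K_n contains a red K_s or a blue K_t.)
R(2, 3) = 3

R(2, k) = k for all k ≥ 2: in a 2-colouring of K_k, either some edge is red (a red K_2) or all edges are blue (a blue K_k). And K_{2} coloured all-blue has no blue K_3, so R(2, 3) > 2. Hence R(2, 3) = 3.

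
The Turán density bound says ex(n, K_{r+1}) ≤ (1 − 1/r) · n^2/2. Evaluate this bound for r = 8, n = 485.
Turán density bound = (7/8) · 485^2/2 = 1646575/16 ≈ 102910.9375

Turán's theorem: ex(n, K_{r+1}) is achieved by the complete r-partite Turán graph T(n, r) with parts as balanced as possible, and is at most (1 − 1/r) · n^2/2. For r = 8, n = 485: the density bound is (7/8) · 235225/2 = 1646575/16 ≈ 102910.9375. The integer-valued extremum is e(T(485, 8)) = 102910, which is strictly less than the density bound 1646575/16 since 8 ∤ 485 (the parts of T(485, 8) cannot all be equal).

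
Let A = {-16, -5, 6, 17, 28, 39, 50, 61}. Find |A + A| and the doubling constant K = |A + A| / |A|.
K = |A + A| / |A| = 15/8

Enumerate A + A = {a + b : a, b ∈ A}. With |A| = 8, there are |A|^2 = 64 ordered sum pairs; collecting distinct values, A + A = {-32, -21, -10, 1, 12, 23, 34, 45, 56, 67, 78, 89, 100, 111, 122}, so |A + A| = 15. Thus K = 15/8. Here |A + A| = 2|A| − 1 = 15, the minimum possible — so K = 15/8 is minimal, which holds iff A is an arithmetic progression.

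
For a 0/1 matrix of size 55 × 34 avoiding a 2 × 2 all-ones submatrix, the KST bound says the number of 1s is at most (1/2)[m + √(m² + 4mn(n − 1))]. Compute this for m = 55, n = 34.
z(55, 34; 2, 2) ≤ (1/2)[55 + √(55² + 4·55·34·33)] = (1/2)[55 + √249865] = 277.4325

Kővári–Sós–Turán: let r_1, ..., r_55 be the row sums and z = Σ r_i the total number of 1s. Each pair of columns can share at most one row with both entries 1 (else a 2×2 all-ones block appears), so Σ_i C(r_i, 2) ≤ C(34, 2) = 561. By convexity Σ_i C(r_i, 2) ≥ 55·C(z/55, 2) = z(z − 55)/(2·55), giving z² − 55z − 55·34·33 ≤ 0 and hence z ≤ (1/2)[55 + √(3025 + 4·61710)] = (1/2)[55 + √249865] ≈ (1/2)(55 + 499.865) = 277.4325.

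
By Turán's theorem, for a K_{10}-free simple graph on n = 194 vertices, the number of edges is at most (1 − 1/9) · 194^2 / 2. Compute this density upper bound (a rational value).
Turán density bound = (8/9) · 194^2/2 = 150544/9 ≈ 16727.1111

Turán's theorem: ex(n, K_{r+1}) is achieved by the complete r-partite Turán graph T(n, r) with parts as balanced as possible, and is at most (1 − 1/r) · n^2/2. For r = 9, n = 194: the density bound is (8/9) · 37636/2 = 150544/9 ≈ 16727.1111. The integer-valued extremum is e(T(194, 9)) = 16726, which is strictly less than the density bound 150544/9 since 9 ∤ 194 (the parts of T(194, 9) cannot all be equal).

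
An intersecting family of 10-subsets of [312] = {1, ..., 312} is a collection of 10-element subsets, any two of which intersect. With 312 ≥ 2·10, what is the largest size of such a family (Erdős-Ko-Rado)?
max |F| = C(311, 9) = 66733530156060130

The Erdős-Ko-Rado theorem states: for n ≥ 2k, an intersecting family of k-subsets of an n-element set has size at most C(n − 1, k − 1), with equality for 'star' families {A ⊆ [n] : |A| = k, i ∈ A} (fix an element i). For n = 312, k = 10: C(311, 9) = 66733530156060130.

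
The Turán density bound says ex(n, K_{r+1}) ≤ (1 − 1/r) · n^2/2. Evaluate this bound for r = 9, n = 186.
Turán density bound = (8/9) · 186^2/2 = 15376

Turán's theorem: ex(n, K_{r+1}) is achieved by the complete r-partite Turán graph T(n, r) with parts as balanced as possible, and is at most (1 − 1/r) · n^2/2. For r = 9, n = 186: the density bound is (8/9) · 34596/2 = 15376. The integer-valued extremum is e(T(186, 9)) = 15375, which is strictly less than the density bound 15376 since 9 ∤ 186 (the parts of T(186, 9) cannot all be equal).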